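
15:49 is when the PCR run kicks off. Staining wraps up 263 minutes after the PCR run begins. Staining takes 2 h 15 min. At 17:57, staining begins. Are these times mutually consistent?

Staining ends at 15:49 + 263 min = 20:12.
Staining starts at 20:12 − 135 min = 17:57.
That matches the stated 17:57, so the schedule is consistent.

Yes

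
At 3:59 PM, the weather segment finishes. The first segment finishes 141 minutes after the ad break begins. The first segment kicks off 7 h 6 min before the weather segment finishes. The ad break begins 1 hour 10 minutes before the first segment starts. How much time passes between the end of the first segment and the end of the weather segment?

5 h 55 min

The first segment starts at 3:59 PM − 426 min = 8:53 AM.
The ad break starts at 8:53 AM − 70 min = 7:43 AM.
The first segment ends at 7:43 AM + 141 min = 10:04 AM.
From 10:04 AM to 3:59 PM is 5 h 55 min.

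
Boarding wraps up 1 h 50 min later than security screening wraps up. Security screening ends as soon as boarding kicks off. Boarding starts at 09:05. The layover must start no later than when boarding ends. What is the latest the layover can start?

10:55

Security screening ends at 09:05.
Boarding ends at 09:05 + 110 min = 10:55.
The layover is bounded by boarding, so the latest it can start is 10:55.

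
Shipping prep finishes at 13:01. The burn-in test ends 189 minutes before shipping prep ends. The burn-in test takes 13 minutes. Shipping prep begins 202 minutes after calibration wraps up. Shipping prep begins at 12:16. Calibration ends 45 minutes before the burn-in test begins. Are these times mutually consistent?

Yes

The burn-in test ends at 13:01 − 189 min = 09:52.
The burn-in test starts at 09:52 − 13 min = 09:39.
Calibration ends at 09:39 − 45 min = 08:54.
Shipping prep starts at 08:54 + 202 min = 12:16.
That matches the stated 12:16, so the schedule is consistent.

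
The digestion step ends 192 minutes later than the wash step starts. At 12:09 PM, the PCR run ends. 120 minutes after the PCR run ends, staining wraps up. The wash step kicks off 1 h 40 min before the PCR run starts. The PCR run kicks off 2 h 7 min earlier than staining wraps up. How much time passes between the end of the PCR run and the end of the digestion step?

85 minutes

Staining ends at 12:09 PM + 120 min = 2:09 PM.
The PCR run starts at 2:09 PM − 127 min = 12:02 PM.
The wash step starts at 12:02 PM − 100 min = 10:22 AM.
The digestion step ends at 10:22 AM + 192 min = 1:34 PM.
From 12:09 PM to 1:34 PM is 85 minutes.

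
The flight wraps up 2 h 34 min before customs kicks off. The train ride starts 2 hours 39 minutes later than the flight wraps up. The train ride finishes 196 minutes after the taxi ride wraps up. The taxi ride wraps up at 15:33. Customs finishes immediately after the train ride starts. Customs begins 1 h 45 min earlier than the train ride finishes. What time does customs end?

17:09

The train ride ends at 15:33 + 196 min = 18:49.
Customs starts at 18:49 − 105 min = 17:04.
The flight ends at 17:04 − 154 min = 14:30.
The train ride starts at 14:30 + 159 min = 17:09.
So customs ends at 17:09.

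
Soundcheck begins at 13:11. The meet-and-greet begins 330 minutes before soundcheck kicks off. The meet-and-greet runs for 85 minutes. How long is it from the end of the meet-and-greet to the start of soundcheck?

The meet-and-greet starts at 13:11 − 330 min = 07:41.
The meet-and-greet ends at 07:41 + 85 min = 09:06.
From 09:06 to 13:11 is 4 h 5 min.

4 h 5 min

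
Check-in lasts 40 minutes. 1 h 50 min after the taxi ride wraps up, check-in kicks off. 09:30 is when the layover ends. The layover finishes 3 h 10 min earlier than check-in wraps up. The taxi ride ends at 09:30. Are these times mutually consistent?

No

Check-in starts at 09:30 + 110 min = 11:20.
Check-in ends at 11:20 + 40 min = 12:00.
The layover ends at 12:00 − 190 min = 08:50.
But the layover is also said to end at 09:30 — a 40-minute conflict.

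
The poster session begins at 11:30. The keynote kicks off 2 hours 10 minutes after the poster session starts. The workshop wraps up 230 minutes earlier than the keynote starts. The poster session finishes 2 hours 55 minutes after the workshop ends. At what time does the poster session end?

The keynote starts at 11:30 + 130 min = 13:40.
The workshop ends at 13:40 − 230 min = 09:50.
The poster session ends at 09:50 + 175 min = 12:45.

12:45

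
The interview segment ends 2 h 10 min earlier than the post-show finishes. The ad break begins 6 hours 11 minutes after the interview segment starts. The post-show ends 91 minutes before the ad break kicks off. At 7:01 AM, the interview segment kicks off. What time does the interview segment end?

The ad break starts at 7:01 AM + 371 min = 1:12 PM.
The post-show ends at 1:12 PM − 91 min = 11:41 AM.
The interview segment ends at 11:41 AM − 130 min = 9:31 AM.

9:31 AM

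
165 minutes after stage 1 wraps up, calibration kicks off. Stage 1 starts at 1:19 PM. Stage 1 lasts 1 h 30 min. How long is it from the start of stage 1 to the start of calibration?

Stage 1 ends at 1:19 PM + 90 min = 2:49 PM.
Calibration starts at 2:49 PM + 165 min = 5:34 PM.
From 1:19 PM to 5:34 PM is 255 minutes.

255 minutes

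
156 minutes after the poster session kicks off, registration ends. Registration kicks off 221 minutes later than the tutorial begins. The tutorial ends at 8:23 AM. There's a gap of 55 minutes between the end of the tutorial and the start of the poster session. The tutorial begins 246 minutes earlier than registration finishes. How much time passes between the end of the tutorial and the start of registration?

The poster session starts at 8:23 AM + 55 min = 9:18 AM.
Registration ends at 9:18 AM + 156 min = 11:54 AM.
The tutorial starts at 11:54 AM − 246 min = 7:48 AM.
Registration starts at 7:48 AM + 221 min = 11:29 AM.
From 8:23 AM to 11:29 AM is 186 minutes.

186 minutes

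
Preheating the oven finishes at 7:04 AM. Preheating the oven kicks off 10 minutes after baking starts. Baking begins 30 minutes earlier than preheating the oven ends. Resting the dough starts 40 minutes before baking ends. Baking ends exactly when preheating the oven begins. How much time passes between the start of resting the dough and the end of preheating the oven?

Baking starts at 7:04 AM − 30 min = 6:34 AM.
Preheating the oven starts at 6:34 AM + 10 min = 6:44 AM.
So baking ends at 6:44 AM.
Resting the dough starts at 6:44 AM − 40 min = 6:04 AM.
From 6:04 AM to 7:04 AM is 1 hour.

1 hour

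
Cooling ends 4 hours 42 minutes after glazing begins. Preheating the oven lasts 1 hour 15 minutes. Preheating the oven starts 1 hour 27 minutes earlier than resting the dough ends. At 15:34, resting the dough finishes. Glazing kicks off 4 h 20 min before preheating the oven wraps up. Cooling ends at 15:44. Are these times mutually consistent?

Preheating the oven starts at 15:34 − 87 min = 14:07.
Preheating the oven ends at 14:07 + 75 min = 15:22.
Glazing starts at 15:22 − 260 min = 11:02.
Cooling ends at 11:02 + 282 min = 15:44.
That matches the stated 15:44, so the schedule is consistent.

Yes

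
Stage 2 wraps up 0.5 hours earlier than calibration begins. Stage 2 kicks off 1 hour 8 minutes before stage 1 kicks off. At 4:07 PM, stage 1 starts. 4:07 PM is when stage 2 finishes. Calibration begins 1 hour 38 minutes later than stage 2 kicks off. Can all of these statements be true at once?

Stage 2 starts at 4:07 PM − 68 min = 2:59 PM.
Calibration starts at 2:59 PM + 98 min = 4:37 PM.
Stage 2 ends at 4:37 PM − 30 min = 4:07 PM.
That matches the stated 4:07 PM, so the schedule is consistent.

Yes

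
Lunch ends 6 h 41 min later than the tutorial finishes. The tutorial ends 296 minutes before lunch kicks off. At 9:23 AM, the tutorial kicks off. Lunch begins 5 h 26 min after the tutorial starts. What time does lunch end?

Lunch starts at 9:23 AM + 326 min = 2:49 PM.
The tutorial ends at 2:49 PM − 296 min = 9:53 AM.
Lunch ends at 9:53 AM + 401 min = 4:34 PM.

4:34 PM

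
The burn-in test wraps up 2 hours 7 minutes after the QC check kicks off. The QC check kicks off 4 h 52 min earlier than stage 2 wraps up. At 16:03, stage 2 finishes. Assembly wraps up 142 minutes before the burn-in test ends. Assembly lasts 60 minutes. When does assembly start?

09:56

The QC check starts at 16:03 − 292 min = 11:11.
The burn-in test ends at 11:11 + 127 min = 13:18.
Assembly ends at 13:18 − 142 min = 10:56.
Assembly starts at 10:56 − 60 min = 09:56.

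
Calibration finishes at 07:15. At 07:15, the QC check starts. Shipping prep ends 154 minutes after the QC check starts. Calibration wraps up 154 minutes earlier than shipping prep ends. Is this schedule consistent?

Shipping prep ends at 07:15 + 154 min = 09:49.
Calibration ends at 09:49 − 154 min = 07:15.
That matches the stated 07:15, so the schedule is consistent.

Yes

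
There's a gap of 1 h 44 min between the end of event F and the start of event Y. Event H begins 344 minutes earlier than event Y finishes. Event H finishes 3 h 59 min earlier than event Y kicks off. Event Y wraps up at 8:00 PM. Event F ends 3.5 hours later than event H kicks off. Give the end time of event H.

3:31 PM

Event H starts at 8:00 PM − 344 min = 2:16 PM.
Event F ends at 2:16 PM + 210 min = 5:46 PM.
Event Y starts at 5:46 PM + 104 min = 7:30 PM.
Event H ends at 7:30 PM − 239 min = 3:31 PM.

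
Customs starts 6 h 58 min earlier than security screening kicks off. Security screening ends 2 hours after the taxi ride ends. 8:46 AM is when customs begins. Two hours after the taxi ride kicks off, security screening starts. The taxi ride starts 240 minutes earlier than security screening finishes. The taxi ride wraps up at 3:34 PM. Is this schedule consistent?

No

Security screening ends at 3:34 PM + 120 min = 5:34 PM.
The taxi ride starts at 5:34 PM − 240 min = 1:34 PM.
Security screening starts at 1:34 PM + 120 min = 3:34 PM.
Customs starts at 3:34 PM − 418 min = 8:36 AM.
But customs is also said to start at 8:46 AM — a 10-minute conflict.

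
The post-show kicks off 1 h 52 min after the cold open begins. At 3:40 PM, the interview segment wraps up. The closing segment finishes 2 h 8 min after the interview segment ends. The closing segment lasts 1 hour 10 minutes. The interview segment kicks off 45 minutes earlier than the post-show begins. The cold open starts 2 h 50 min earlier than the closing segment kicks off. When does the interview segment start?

2:55 PM

The closing segment ends at 3:40 PM + 128 min = 5:48 PM.
The closing segment starts at 5:48 PM − 70 min = 4:38 PM.
The cold open starts at 4:38 PM − 170 min = 1:48 PM.
The post-show starts at 1:48 PM + 112 min = 3:40 PM.
The interview segment starts at 3:40 PM − 45 min = 2:55 PM.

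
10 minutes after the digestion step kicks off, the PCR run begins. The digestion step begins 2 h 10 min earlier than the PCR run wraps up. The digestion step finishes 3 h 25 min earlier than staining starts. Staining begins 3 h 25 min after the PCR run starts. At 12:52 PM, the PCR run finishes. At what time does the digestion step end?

10:52 AM

The digestion step starts at 12:52 PM − 130 min = 10:42 AM.
The PCR run starts at 10:42 AM + 10 min = 10:52 AM.
Staining starts at 10:52 AM + 205 min = 2:17 PM.
The digestion step ends at 2:17 PM − 205 min = 10:52 AM.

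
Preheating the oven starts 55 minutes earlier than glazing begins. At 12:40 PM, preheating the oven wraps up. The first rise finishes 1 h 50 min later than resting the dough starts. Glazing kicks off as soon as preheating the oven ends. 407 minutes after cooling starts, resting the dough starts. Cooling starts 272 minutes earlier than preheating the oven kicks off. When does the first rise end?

3:50 PM

Glazing starts at 12:40 PM.
Preheating the oven starts at 12:40 PM − 55 min = 11:45 AM.
Cooling starts at 11:45 AM − 272 min = 7:13 AM.
Resting the dough starts at 7:13 AM + 407 min = 2:00 PM.
The first rise ends at 2:00 PM + 110 min = 3:50 PM.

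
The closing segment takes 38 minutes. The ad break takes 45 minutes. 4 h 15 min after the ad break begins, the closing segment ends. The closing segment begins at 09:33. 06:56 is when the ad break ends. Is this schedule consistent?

No

The ad break starts at 06:56 − 45 min = 06:11.
The closing segment ends at 06:11 + 255 min = 10:26.
The closing segment starts at 10:26 − 38 min = 09:48.
But the closing segment is also said to start at 09:33 — a 15-minute conflict.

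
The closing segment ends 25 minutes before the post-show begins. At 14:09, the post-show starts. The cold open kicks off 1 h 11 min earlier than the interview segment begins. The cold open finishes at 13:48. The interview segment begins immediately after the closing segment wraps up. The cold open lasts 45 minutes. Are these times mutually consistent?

No

The closing segment ends at 14:09 − 25 min = 13:44.
So the interview segment starts at 13:44.
The cold open starts at 13:44 − 71 min = 12:33.
The cold open ends at 12:33 + 45 min = 13:18.
But the cold open is also said to end at 13:48 — a 30-minute conflict.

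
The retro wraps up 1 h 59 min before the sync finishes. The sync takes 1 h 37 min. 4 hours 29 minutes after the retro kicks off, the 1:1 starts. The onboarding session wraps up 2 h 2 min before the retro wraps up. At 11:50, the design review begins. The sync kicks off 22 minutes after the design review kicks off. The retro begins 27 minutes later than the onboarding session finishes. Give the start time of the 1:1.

14:44

The sync starts at 11:50 + 22 min = 12:12.
The sync ends at 12:12 + 97 min = 13:49.
The retro ends at 13:49 − 119 min = 11:50.
The onboarding session ends at 11:50 − 122 min = 09:48.
The retro starts at 09:48 + 27 min = 10:15.
The 1:1 starts at 10:15 + 269 min = 14:44.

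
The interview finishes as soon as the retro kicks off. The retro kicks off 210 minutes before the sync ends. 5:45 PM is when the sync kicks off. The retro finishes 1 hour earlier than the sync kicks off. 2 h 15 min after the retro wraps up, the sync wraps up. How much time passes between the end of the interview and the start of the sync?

135 minutes

The retro ends at 5:45 PM − 60 min = 4:45 PM.
The sync ends at 4:45 PM + 135 min = 7:00 PM.
The retro starts at 7:00 PM − 210 min = 3:30 PM.
So the interview ends at 3:30 PM.
From 3:30 PM to 5:45 PM is 135 minutes.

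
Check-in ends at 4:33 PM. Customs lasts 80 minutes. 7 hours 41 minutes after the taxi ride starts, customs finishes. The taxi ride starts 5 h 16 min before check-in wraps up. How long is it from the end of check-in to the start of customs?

The taxi ride starts at 4:33 PM − 316 min = 11:17 AM.
Customs ends at 11:17 AM + 461 min = 6:58 PM.
Customs starts at 6:58 PM − 80 min = 5:38 PM.
From 4:33 PM to 5:38 PM is 1 h 5 min.

1 h 5 min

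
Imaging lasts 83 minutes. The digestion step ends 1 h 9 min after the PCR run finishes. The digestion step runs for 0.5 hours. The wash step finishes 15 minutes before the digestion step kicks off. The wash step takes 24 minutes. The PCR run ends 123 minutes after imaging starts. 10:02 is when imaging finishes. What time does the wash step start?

10:42

Imaging starts at 10:02 − 83 min = 08:39.
The PCR run ends at 08:39 + 123 min = 10:42.
The digestion step ends at 10:42 + 69 min = 11:51.
The digestion step starts at 11:51 − 30 min = 11:21.
The wash step ends at 11:21 − 15 min = 11:06.
The wash step starts at 11:06 − 24 min = 10:42.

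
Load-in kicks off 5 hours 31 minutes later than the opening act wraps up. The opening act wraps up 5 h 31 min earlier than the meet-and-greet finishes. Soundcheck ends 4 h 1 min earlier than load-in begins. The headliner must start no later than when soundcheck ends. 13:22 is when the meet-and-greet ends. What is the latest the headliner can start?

The opening act ends at 13:22 − 331 min = 07:51.
Load-in starts at 07:51 + 331 min = 13:22.
Soundcheck ends at 13:22 − 241 min = 09:21.
The headliner is bounded by soundcheck, so the latest it can start is 09:21.

09:21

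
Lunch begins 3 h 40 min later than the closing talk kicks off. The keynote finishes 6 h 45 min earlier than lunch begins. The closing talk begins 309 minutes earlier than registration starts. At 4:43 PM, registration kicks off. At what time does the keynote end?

8:29 AM

The closing talk starts at 4:43 PM − 309 min = 11:34 AM.
Lunch starts at 11:34 AM + 220 min = 3:14 PM.
The keynote ends at 3:14 PM − 405 min = 8:29 AM.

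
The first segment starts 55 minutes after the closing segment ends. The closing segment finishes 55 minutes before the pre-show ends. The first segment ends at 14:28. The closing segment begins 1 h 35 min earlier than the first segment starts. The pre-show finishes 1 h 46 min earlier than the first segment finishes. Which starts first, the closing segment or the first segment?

the closing segment

The pre-show ends at 14:28 − 106 min = 12:42.
The closing segment ends at 12:42 − 55 min = 11:47.
The first segment starts at 11:47 + 55 min = 12:42.
The closing segment starts at 12:42 − 95 min = 11:07.
The closing segment starts at 11:07 and the first segment starts at 12:42, so the closing segment is first.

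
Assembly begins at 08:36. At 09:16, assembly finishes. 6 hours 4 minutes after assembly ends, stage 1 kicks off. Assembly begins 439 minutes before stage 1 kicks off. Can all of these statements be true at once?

No

Stage 1 starts at 09:16 + 364 min = 15:20.
Assembly starts at 15:20 − 439 min = 08:01.
But assembly is also said to start at 08:36 — a 35-minute conflict.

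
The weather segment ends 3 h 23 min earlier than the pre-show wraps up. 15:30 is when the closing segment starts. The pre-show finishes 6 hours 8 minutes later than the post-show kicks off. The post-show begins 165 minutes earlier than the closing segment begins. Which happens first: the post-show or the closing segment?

the post-show

The post-show starts at 15:30 − 165 min = 12:45.
The post-show starts at 12:45 and the closing segment starts at 15:30, so the post-show is first.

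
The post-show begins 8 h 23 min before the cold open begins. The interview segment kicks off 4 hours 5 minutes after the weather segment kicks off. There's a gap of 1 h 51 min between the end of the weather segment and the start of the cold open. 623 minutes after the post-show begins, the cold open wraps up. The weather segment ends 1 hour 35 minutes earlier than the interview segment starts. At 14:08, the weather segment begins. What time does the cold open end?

The interview segment starts at 14:08 + 245 min = 18:13.
The weather segment ends at 18:13 − 95 min = 16:38.
The cold open starts at 16:38 + 111 min = 18:29.
The post-show starts at 18:29 − 503 min = 10:06.
The cold open ends at 10:06 + 623 min = 20:29.

20:29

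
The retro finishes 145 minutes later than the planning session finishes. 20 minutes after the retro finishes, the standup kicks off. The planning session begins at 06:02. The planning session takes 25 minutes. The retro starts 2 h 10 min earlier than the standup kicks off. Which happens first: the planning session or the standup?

The planning session ends at 06:02 + 25 min = 06:27.
The retro ends at 06:27 + 145 min = 08:52.
The standup starts at 08:52 + 20 min = 09:12.
The planning session starts at 06:02 and the standup starts at 09:12, so the planning session is first.

the planning session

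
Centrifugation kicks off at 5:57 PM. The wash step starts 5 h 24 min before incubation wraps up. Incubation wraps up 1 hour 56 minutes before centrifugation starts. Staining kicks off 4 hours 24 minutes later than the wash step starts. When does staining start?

Incubation ends at 5:57 PM − 116 min = 4:01 PM.
The wash step starts at 4:01 PM − 324 min = 10:37 AM.
Staining starts at 10:37 AM + 264 min = 3:01 PM.

3:01 PM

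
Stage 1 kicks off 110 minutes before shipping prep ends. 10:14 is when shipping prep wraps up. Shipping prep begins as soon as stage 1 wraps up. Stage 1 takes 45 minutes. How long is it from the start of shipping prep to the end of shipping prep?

65 minutes

Stage 1 starts at 10:14 − 110 min = 08:24.
Stage 1 ends at 08:24 + 45 min = 09:09.
So shipping prep starts at 09:09.
From 09:09 to 10:14 is 65 minutes.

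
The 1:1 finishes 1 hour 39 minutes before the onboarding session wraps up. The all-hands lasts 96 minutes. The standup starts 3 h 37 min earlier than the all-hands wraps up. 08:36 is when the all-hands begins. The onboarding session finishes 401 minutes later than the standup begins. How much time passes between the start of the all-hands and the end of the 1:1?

The all-hands ends at 08:36 + 96 min = 10:12.
The standup starts at 10:12 − 217 min = 06:35.
The onboarding session ends at 06:35 + 401 min = 13:16.
The 1:1 ends at 13:16 − 99 min = 11:37.
From 08:36 to 11:37 is 181 minutes.

181 minutes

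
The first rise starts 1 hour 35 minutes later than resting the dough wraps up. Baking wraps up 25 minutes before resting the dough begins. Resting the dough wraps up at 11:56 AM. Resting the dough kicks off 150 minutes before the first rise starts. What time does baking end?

10:36 AM

The first rise starts at 11:56 AM + 95 min = 1:31 PM.
Resting the dough starts at 1:31 PM − 150 min = 11:01 AM.
Baking ends at 11:01 AM − 25 min = 10:36 AM.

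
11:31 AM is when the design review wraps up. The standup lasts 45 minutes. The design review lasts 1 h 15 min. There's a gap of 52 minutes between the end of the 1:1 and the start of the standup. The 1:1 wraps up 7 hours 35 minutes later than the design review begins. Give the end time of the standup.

The design review starts at 11:31 AM − 75 min = 10:16 AM.
The 1:1 ends at 10:16 AM + 455 min = 5:51 PM.
The standup starts at 5:51 PM + 52 min = 6:43 PM.
The standup ends at 6:43 PM + 45 min = 7:28 PM.

7:28 PM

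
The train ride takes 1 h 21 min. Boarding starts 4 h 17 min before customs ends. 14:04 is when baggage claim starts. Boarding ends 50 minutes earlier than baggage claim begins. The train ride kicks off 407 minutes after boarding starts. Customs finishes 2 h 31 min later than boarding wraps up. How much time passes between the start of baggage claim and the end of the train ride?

332 minutes

Boarding ends at 14:04 − 50 min = 13:14.
Customs ends at 13:14 + 151 min = 15:45.
Boarding starts at 15:45 − 257 min = 11:28.
The train ride starts at 11:28 + 407 min = 18:15.
The train ride ends at 18:15 + 81 min = 19:36.
From 14:04 to 19:36 is 332 minutes.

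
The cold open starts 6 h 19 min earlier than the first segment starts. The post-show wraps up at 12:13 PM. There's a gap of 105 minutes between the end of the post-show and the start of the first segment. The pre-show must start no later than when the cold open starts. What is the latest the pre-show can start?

7:39 AM

The first segment starts at 12:13 PM + 105 min = 1:58 PM.
The cold open starts at 1:58 PM − 379 min = 7:39 AM.
The pre-show is bounded by the cold open, so the latest it can start is 7:39 AM.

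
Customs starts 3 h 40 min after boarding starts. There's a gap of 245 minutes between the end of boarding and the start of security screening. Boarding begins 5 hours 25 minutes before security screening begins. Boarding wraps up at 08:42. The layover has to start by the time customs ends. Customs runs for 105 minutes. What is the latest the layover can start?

Security screening starts at 08:42 + 245 min = 12:47.
Boarding starts at 12:47 − 325 min = 07:22.
Customs starts at 07:22 + 220 min = 11:02.
Customs ends at 11:02 + 105 min = 12:47.
The layover is bounded by customs, so the latest it can start is 12:47.

12:47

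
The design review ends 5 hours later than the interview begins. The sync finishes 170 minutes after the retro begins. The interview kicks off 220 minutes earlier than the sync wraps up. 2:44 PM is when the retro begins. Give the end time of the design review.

The sync ends at 2:44 PM + 170 min = 5:34 PM.
The interview starts at 5:34 PM − 220 min = 1:54 PM.
The design review ends at 1:54 PM + 300 min = 6:54 PM.

6:54 PM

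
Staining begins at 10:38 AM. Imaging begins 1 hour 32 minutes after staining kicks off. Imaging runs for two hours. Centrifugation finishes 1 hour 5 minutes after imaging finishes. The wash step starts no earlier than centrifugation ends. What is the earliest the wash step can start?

3:15 PM

Imaging starts at 10:38 AM + 92 min = 12:10 PM.
Imaging ends at 12:10 PM + 120 min = 2:10 PM.
Centrifugation ends at 2:10 PM + 65 min = 3:15 PM.
The wash step is bounded by centrifugation, so the earliest it can start is 3:15 PM.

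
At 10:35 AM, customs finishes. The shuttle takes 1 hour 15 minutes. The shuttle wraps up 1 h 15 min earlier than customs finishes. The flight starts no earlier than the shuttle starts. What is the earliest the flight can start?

The shuttle ends at 10:35 AM − 75 min = 9:20 AM.
The shuttle starts at 9:20 AM − 75 min = 8:05 AM.
The flight is bounded by the shuttle, so the earliest it can start is 8:05 AM.

8:05 AM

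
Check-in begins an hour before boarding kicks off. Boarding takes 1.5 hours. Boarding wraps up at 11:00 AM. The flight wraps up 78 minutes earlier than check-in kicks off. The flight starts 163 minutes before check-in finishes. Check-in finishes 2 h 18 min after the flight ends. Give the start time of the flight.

6:47 AM

Boarding starts at 11:00 AM − 90 min = 9:30 AM.
Check-in starts at 9:30 AM − 60 min = 8:30 AM.
The flight ends at 8:30 AM − 78 min = 7:12 AM.
Check-in ends at 7:12 AM + 138 min = 9:30 AM.
The flight starts at 9:30 AM − 163 min = 6:47 AM.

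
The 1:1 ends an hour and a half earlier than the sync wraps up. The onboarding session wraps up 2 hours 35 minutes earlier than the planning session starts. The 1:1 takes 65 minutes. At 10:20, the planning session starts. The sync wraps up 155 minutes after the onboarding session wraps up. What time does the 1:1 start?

07:45

The onboarding session ends at 10:20 − 155 min = 07:45.
The sync ends at 07:45 + 155 min = 10:20.
The 1:1 ends at 10:20 − 90 min = 08:50.
The 1:1 starts at 08:50 − 65 min = 07:45.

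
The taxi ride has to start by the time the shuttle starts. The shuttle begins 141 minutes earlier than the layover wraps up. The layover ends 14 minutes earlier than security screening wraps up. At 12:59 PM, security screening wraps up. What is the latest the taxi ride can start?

The layover ends at 12:59 PM − 14 min = 12:45 PM.
The shuttle starts at 12:45 PM − 141 min = 10:24 AM.
The taxi ride is bounded by the shuttle, so the latest it can start is 10:24 AM.

10:24 AM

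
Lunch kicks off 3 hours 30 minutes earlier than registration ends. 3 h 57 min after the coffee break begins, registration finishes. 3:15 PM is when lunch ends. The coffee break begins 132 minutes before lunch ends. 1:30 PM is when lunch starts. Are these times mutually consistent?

Yes

The coffee break starts at 3:15 PM − 132 min = 1:03 PM.
Registration ends at 1:03 PM + 237 min = 5:00 PM.
Lunch starts at 5:00 PM − 210 min = 1:30 PM.
That matches the stated 1:30 PM, so the schedule is consistent.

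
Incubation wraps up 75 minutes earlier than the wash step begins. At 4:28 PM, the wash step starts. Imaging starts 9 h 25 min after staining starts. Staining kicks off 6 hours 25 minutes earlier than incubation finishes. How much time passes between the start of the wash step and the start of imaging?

Incubation ends at 4:28 PM − 75 min = 3:13 PM.
Staining starts at 3:13 PM − 385 min = 8:48 AM.
Imaging starts at 8:48 AM + 565 min = 6:13 PM.
From 4:28 PM to 6:13 PM is 105 minutes.

105 minutes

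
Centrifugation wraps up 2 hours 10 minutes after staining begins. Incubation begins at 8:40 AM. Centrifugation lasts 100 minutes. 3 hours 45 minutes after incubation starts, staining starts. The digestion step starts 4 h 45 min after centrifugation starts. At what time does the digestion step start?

5:40 PM

Staining starts at 8:40 AM + 225 min = 12:25 PM.
Centrifugation ends at 12:25 PM + 130 min = 2:35 PM.
Centrifugation starts at 2:35 PM − 100 min = 12:55 PM.
The digestion step starts at 12:55 PM + 285 min = 5:40 PM.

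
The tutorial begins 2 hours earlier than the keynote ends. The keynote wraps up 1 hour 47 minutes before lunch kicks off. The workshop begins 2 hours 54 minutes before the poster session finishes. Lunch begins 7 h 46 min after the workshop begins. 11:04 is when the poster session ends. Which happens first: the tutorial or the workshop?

The workshop starts at 11:04 − 174 min = 08:10.
Lunch starts at 08:10 + 466 min = 15:56.
The keynote ends at 15:56 − 107 min = 14:09.
The tutorial starts at 14:09 − 120 min = 12:09.
The tutorial starts at 12:09 and the workshop starts at 08:10, so the workshop is first.

the workshop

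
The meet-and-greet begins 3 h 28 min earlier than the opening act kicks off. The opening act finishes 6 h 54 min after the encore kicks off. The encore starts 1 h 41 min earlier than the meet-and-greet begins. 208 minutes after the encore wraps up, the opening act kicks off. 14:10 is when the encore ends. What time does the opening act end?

The opening act starts at 14:10 + 208 min = 17:38.
The meet-and-greet starts at 17:38 − 208 min = 14:10.
The encore starts at 14:10 − 101 min = 12:29.
The opening act ends at 12:29 + 414 min = 19:23.

19:23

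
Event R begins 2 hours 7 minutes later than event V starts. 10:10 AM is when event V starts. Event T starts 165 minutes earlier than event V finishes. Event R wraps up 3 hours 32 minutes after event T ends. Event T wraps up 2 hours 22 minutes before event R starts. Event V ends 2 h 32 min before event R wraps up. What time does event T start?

8:10 AM

Event R starts at 10:10 AM + 127 min = 12:17 PM.
Event T ends at 12:17 PM − 142 min = 9:55 AM.
Event R ends at 9:55 AM + 212 min = 1:27 PM.
Event V ends at 1:27 PM − 152 min = 10:55 AM.
Event T starts at 10:55 AM − 165 min = 8:10 AM.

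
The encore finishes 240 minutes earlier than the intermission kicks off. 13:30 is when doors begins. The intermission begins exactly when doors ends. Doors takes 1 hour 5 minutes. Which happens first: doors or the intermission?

Doors ends at 13:30 + 65 min = 14:35.
So the intermission starts at 14:35.
Doors starts at 13:30 and the intermission starts at 14:35, so doors is first.

doors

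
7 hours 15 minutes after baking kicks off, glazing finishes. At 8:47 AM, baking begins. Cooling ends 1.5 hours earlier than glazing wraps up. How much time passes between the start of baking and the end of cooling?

Glazing ends at 8:47 AM + 435 min = 4:02 PM.
Cooling ends at 4:02 PM − 90 min = 2:32 PM.
From 8:47 AM to 2:32 PM is 345 minutes.

345 minutes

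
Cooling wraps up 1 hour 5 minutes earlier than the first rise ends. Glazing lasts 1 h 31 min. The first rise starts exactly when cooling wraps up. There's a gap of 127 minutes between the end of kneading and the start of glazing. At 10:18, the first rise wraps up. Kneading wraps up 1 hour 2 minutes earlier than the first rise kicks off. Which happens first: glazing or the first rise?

Cooling ends at 10:18 − 65 min = 09:13.
So the first rise starts at 09:13.
Kneading ends at 09:13 − 62 min = 08:11.
Glazing starts at 08:11 + 127 min = 10:18.
Glazing starts at 10:18 and the first rise starts at 09:13, so the first rise is first.

the first rise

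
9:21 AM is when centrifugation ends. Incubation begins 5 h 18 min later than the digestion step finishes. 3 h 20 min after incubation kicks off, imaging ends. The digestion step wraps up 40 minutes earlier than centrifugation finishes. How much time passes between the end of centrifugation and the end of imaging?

478 minutes

The digestion step ends at 9:21 AM − 40 min = 8:41 AM.
Incubation starts at 8:41 AM + 318 min = 1:59 PM.
Imaging ends at 1:59 PM + 200 min = 5:19 PM.
From 9:21 AM to 5:19 PM is 478 minutes.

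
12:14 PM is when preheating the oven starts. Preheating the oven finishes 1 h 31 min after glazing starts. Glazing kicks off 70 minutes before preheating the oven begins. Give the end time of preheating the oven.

12:35 PM

Glazing starts at 12:14 PM − 70 min = 11:04 AM.
Preheating the oven ends at 11:04 AM + 91 min = 12:35 PM.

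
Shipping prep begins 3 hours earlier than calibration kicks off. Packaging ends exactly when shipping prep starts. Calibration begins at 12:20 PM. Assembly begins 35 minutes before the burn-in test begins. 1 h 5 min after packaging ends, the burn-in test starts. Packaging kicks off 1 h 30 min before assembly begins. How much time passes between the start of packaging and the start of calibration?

240 minutes

Shipping prep starts at 12:20 PM − 180 min = 9:20 AM.
So packaging ends at 9:20 AM.
The burn-in test starts at 9:20 AM + 65 min = 10:25 AM.
Assembly starts at 10:25 AM − 35 min = 9:50 AM.
Packaging starts at 9:50 AM − 90 min = 8:20 AM.
From 8:20 AM to 12:20 PM is 240 minutes.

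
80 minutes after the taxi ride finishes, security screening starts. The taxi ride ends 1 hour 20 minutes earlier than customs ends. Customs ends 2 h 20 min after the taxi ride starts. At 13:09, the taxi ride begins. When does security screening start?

15:29

Customs ends at 13:09 + 140 min = 15:29.
The taxi ride ends at 15:29 − 80 min = 14:09.
Security screening starts at 14:09 + 80 min = 15:29.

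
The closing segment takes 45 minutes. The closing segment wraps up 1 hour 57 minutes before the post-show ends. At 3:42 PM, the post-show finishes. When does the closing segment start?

The closing segment ends at 3:42 PM − 117 min = 1:45 PM.
The closing segment starts at 1:45 PM − 45 min = 1:00 PM.

1:00 PM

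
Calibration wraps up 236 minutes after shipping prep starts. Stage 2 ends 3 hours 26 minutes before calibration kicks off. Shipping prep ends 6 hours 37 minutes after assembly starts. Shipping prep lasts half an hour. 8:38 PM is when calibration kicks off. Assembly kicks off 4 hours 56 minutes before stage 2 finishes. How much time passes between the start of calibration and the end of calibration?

Stage 2 ends at 8:38 PM − 206 min = 5:12 PM.
Assembly starts at 5:12 PM − 296 min = 12:16 PM.
Shipping prep ends at 12:16 PM + 397 min = 6:53 PM.
Shipping prep starts at 6:53 PM − 30 min = 6:23 PM.
Calibration ends at 6:23 PM + 236 min = 10:19 PM.
From 8:38 PM to 10:19 PM is 1 h 41 min.

1 h 41 min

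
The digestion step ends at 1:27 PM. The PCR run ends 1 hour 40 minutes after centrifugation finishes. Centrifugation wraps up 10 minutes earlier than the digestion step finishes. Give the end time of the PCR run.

2:57 PM

Centrifugation ends at 1:27 PM − 10 min = 1:17 PM.
The PCR run ends at 1:17 PM + 100 min = 2:57 PM.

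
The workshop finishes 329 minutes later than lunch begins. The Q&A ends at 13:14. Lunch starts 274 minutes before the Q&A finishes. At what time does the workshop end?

14:09

Lunch starts at 13:14 − 274 min = 08:40.
The workshop ends at 08:40 + 329 min = 14:09.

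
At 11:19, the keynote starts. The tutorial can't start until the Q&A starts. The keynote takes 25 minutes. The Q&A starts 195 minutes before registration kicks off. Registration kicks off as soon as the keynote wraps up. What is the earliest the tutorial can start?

The keynote ends at 11:19 + 25 min = 11:44.
So registration starts at 11:44.
The Q&A starts at 11:44 − 195 min = 08:29.
The tutorial is bounded by the Q&A, so the earliest it can start is 08:29.

08:29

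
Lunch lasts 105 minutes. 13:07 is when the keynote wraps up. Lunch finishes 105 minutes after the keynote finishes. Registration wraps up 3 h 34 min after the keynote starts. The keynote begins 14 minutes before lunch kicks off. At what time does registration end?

16:27

Lunch ends at 13:07 + 105 min = 14:52.
Lunch starts at 14:52 − 105 min = 13:07.
The keynote starts at 13:07 − 14 min = 12:53.
Registration ends at 12:53 + 214 min = 16:27.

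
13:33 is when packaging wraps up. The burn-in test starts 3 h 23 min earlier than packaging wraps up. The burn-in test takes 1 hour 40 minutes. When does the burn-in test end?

The burn-in test starts at 13:33 − 203 min = 10:10.
The burn-in test ends at 10:10 + 100 min = 11:50.

11:50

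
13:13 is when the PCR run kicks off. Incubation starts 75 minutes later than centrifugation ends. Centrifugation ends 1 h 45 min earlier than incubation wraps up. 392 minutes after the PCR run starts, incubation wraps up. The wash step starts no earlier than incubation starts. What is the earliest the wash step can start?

19:15

Incubation ends at 13:13 + 392 min = 19:45.
Centrifugation ends at 19:45 − 105 min = 18:00.
Incubation starts at 18:00 + 75 min = 19:15.
The wash step is bounded by incubation, so the earliest it can start is 19:15.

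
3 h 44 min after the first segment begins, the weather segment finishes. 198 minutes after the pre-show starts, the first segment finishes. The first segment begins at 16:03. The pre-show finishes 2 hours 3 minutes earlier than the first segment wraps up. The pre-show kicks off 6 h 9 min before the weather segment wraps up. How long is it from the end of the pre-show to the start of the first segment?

70 minutes

The weather segment ends at 16:03 + 224 min = 19:47.
The pre-show starts at 19:47 − 369 min = 13:38.
The first segment ends at 13:38 + 198 min = 16:56.
The pre-show ends at 16:56 − 123 min = 14:53.
From 14:53 to 16:03 is 70 minutes.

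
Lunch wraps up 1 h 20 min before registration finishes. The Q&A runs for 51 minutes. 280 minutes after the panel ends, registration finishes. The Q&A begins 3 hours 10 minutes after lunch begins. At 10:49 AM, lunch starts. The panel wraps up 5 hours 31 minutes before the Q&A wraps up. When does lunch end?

12:39 PM

The Q&A starts at 10:49 AM + 190 min = 1:59 PM.
The Q&A ends at 1:59 PM + 51 min = 2:50 PM.
The panel ends at 2:50 PM − 331 min = 9:19 AM.
Registration ends at 9:19 AM + 280 min = 1:59 PM.
Lunch ends at 1:59 PM − 80 min = 12:39 PM.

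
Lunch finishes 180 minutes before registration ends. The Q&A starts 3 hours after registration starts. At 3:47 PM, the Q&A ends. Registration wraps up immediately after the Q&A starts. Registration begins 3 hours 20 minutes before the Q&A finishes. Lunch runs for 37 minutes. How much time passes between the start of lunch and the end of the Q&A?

3 h 57 min

Registration starts at 3:47 PM − 200 min = 12:27 PM.
The Q&A starts at 12:27 PM + 180 min = 3:27 PM.
So registration ends at 3:27 PM.
Lunch ends at 3:27 PM − 180 min = 12:27 PM.
Lunch starts at 12:27 PM − 37 min = 11:50 AM.
From 11:50 AM to 3:47 PM is 3 h 57 min.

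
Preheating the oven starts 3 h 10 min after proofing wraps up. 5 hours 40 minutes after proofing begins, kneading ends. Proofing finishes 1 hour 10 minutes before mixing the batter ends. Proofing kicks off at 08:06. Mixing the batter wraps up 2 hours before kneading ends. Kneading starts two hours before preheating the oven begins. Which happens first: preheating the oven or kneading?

Kneading ends at 08:06 + 340 min = 13:46.
Mixing the batter ends at 13:46 − 120 min = 11:46.
Proofing ends at 11:46 − 70 min = 10:36.
Preheating the oven starts at 10:36 + 190 min = 13:46.
Kneading starts at 13:46 − 120 min = 11:46.
Preheating the oven starts at 13:46 and kneading starts at 11:46, so kneading is first.

kneading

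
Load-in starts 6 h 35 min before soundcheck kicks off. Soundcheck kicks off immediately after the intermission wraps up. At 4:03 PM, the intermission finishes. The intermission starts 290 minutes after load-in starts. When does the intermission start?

Soundcheck starts at 4:03 PM.
Load-in starts at 4:03 PM − 395 min = 9:28 AM.
The intermission starts at 9:28 AM + 290 min = 2:18 PM.

2:18 PM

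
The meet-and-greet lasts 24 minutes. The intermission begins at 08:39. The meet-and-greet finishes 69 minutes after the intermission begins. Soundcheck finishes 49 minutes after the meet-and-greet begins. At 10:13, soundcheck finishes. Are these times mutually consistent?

The meet-and-greet ends at 08:39 + 69 min = 09:48.
The meet-and-greet starts at 09:48 − 24 min = 09:24.
Soundcheck ends at 09:24 + 49 min = 10:13.
That matches the stated 10:13, so the schedule is consistent.

Yes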